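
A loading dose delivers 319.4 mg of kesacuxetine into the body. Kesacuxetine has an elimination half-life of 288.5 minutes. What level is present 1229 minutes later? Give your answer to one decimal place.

16.7 mg

Number of half-lives: n = 1229/288.5 ≈ 4.26.
Remaining = 319.4 × (1/2)^4.26 = 319.4 × 0.052194 ≈ 16.671 mg.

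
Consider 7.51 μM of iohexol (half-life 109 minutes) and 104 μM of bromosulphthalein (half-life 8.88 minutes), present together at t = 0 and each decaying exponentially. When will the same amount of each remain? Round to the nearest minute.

37 minutes

Set 7.51·(1/2)^(t/109) = 104·(1/2)^(t/8.88).
Taking log₂: log₂(7.51/104) = t·(1/109 − 1/8.88).
log₂(0.072212) = -3.7916; 1/109 − 1/8.88 = -0.10344.
t = -3.7916 / -0.10344 ≈ 36.656 minutes.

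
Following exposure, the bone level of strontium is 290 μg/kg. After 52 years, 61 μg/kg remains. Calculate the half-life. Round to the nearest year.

23 years

A/A₀ = 61/290 ≈ 0.21034.
n = log₂(4.7541) ≈ 2.2492 half-lives elapsed in 52 years.
t½ = 52/2.2492 ≈ 23.12 years.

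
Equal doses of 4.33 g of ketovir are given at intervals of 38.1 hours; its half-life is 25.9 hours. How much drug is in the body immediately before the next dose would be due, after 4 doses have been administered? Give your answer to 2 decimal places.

The 4 doses were given 152.4, 114.3, 76.2, 38.1 hours ago.
Total = 4.33·(1/2)^(152.4/25.9) + 4.33·(1/2)^(114.3/25.9) + 4.33·(1/2)^(76.2/25.9) + 4.33·(1/2)^(38.1/25.9)
      = 0.073312 + 0.20324 + 0.56342 + 1.5619 ≈ 2.4019 g.

2.40 g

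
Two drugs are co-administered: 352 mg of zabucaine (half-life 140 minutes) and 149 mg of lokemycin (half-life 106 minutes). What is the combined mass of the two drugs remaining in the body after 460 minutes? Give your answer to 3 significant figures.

zabucaine: 352 × (1/2)^(460/140) = 352 × (1/2)^3.2857 ≈ 36.095 mg.
lokemycin: 149 × (1/2)^(460/106) = 149 × (1/2)^4.3396 ≈ 7.3592 mg.
Total = 36.095 + 7.3592 ≈ 43.454 mg.

43.5 mg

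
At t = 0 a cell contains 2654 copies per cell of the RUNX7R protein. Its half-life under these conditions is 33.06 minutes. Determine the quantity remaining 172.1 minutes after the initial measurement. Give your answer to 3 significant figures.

Number of half-lives: n = 172.1/33.06 ≈ 5.2057.
Remaining = 2654 × (1/2)^5.2057 = 2654 × 0.027098 ≈ 71.917 copies per cell.

71.9 copies per cell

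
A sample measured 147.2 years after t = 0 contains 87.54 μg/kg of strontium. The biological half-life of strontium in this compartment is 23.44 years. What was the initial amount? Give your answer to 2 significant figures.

6800 μg/kg

Number of half-lives elapsed: n = 147.2/23.44 ≈ 6.2799.
A₀ = A × 2^n = 87.54 × 2^6.2799 = 87.54 × 77.701 ≈ 6802 μg/kg.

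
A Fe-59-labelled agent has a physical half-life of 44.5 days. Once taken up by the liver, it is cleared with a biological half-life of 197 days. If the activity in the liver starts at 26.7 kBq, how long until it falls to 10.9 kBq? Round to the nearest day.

1/t_eff = 1/t_phys + 1/t_biol = 1/44.5 + 1/197 = 0.027548 per day.
t_eff = 44.5 × 197 / (44.5 + 197) ≈ 36.3 days.
n = log₂(26.7/10.9) ≈ 1.2925; t = 1.2925 × 36.3 ≈ 46.918 days.

47 days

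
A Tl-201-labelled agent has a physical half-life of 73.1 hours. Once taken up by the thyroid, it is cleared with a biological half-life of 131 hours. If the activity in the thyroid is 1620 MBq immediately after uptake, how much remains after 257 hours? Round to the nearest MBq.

36 MBq

1/t_eff = 1/t_phys + 1/t_biol = 1/73.1 + 1/131 = 0.021313 per hour.
t_eff = 73.1 × 131 / (73.1 + 131) ≈ 46.919 hours.
Remaining = 1620 × (1/2)^(257/46.919) = 1620 × (1/2)^5.4776 ≈ 36.358 MBq.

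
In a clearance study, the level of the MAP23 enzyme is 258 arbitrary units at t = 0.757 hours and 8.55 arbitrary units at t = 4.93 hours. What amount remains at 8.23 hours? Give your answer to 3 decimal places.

0.578 arbitrary units

Over Δt = 4.93 − 0.757 = 4.173 hours, the level fell by a factor of 258/8.55 ≈ 30.175.
n = log₂(30.175) ≈ 4.9153 half-lives, so t½ = 4.173/4.9153 ≈ 0.84898 hours.
From t = 4.93 to t = 8.23: 8.55 × (1/2)^((8.23−4.93)/0.84898) ≈ 0.57791 arbitrary units.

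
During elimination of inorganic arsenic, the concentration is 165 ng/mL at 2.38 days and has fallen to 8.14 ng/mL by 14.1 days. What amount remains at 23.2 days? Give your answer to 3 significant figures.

0.787 ng/mL

Over Δt = 14.1 − 2.38 = 11.72 days, the level fell by a factor of 165/8.14 ≈ 20.27.
n = log₂(20.27) ≈ 4.3413 half-lives, so t½ = 11.72/4.3413 ≈ 2.6997 days.
From t = 14.1 to t = 23.2: 8.14 × (1/2)^((23.2−14.1)/2.6997) ≈ 0.78689 ng/mL.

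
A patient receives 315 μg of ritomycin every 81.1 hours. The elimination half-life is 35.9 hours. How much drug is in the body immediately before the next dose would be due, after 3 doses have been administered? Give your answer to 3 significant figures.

82.4 μg

The 3 doses were given 243.3, 162.2, 81.1 hours ago.
Total = 315·(1/2)^(243.3/35.9) + 315·(1/2)^(162.2/35.9) + 315·(1/2)^(81.1/35.9)
      = 2.872 + 13.748 + 65.806 ≈ 82.426 μg.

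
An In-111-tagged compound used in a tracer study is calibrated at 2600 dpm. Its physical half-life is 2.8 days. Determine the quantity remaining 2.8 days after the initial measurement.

Elapsed time is 1 half-life (2.8/2.8).
Each half-life halves the amount: 2600 × (1/2)^1 = 2600/2 = 1300 dpm.

1300 dpm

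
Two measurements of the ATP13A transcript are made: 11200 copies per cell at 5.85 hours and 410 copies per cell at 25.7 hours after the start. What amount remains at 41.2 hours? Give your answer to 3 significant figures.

Over Δt = 25.7 − 5.85 = 19.85 hours, the level fell by a factor of 11200/410 ≈ 27.317.
n = log₂(27.317) ≈ 4.7717 half-lives, so t½ = 19.85/4.7717 ≈ 4.1599 hours.
From t = 25.7 to t = 41.2: 410 × (1/2)^((41.2−25.7)/4.1599) ≈ 30.984 copies per cell.

31.0 copies per cell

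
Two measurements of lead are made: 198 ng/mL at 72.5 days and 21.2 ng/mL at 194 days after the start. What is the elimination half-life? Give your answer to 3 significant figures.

37.7 days

Over Δt = 194 − 72.5 = 121.5 days, the level fell by a factor of 198/21.2 ≈ 9.3396.
n = log₂(9.3396) ≈ 3.2234 half-lives, so t½ = 121.5/3.2234 ≈ 37.694 days.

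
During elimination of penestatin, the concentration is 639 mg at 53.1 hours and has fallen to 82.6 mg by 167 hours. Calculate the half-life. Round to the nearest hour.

Over Δt = 167 − 53.1 = 113.9 hours, the level fell by a factor of 639/82.6 ≈ 7.7361.
n = log₂(7.7361) ≈ 2.9516 half-lives, so t½ = 113.9/2.9516 ≈ 38.589 hours.

39 hours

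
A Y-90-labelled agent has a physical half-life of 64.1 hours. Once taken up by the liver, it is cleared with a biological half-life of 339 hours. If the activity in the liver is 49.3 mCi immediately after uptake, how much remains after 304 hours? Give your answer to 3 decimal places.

1/t_eff = 1/t_phys + 1/t_biol = 1/64.1 + 1/339 = 0.01855 per hour.
t_eff = 64.1 × 339 / (64.1 + 339) ≈ 53.907 hours.
Remaining = 49.3 × (1/2)^(304/53.907) = 49.3 × (1/2)^5.6393 ≈ 0.98909 mCi.

0.989 mCi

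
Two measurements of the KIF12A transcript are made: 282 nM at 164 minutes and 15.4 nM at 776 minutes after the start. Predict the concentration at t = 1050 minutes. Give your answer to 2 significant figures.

Over Δt = 776 − 164 = 612 minutes, the level fell by a factor of 282/15.4 ≈ 18.312.
n = log₂(18.312) ≈ 4.1947 half-lives, so t½ = 612/4.1947 ≈ 145.9 minutes.
From t = 776 to t = 1050: 15.4 × (1/2)^((1050−776)/145.9) ≈ 4.1897 nM.

4.2 nM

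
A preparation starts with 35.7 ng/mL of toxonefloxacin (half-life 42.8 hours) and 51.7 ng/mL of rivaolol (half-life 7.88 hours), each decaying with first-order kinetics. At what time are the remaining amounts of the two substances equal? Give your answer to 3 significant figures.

5.16 hours

Set 35.7·(1/2)^(t/42.8) = 51.7·(1/2)^(t/7.88).
Taking log₂: log₂(35.7/51.7) = t·(1/42.8 − 1/7.88).
log₂(0.69052) = -0.53424; 1/42.8 − 1/7.88 = -0.10354.
t = -0.53424 / -0.10354 ≈ 5.1598 hours.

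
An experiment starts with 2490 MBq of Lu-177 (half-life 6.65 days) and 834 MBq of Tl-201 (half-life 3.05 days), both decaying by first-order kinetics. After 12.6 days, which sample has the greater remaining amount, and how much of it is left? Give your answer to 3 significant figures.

Lu-177, 670 MBq

Lu-177: 2490 × (1/2)^1.8947 ≈ 669.62 MBq.
Tl-201: 834 × (1/2)^4.1311 ≈ 47.596 MBq.
Lu-177 has more remaining, at ≈ 669.62 MBq.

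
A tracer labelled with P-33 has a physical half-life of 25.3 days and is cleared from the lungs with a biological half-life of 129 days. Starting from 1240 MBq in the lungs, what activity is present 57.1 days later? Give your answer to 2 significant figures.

190 MBq

1/t_eff = 1/t_phys + 1/t_biol = 1/25.3 + 1/129 = 0.047278 per day.
t_eff = 25.3 × 129 / (25.3 + 129) ≈ 21.152 days.
Remaining = 1240 × (1/2)^(57.1/21.152) = 1240 × (1/2)^2.6996 ≈ 190.89 MBq.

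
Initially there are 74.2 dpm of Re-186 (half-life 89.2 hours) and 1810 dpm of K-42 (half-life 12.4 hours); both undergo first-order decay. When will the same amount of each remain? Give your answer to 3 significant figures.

Set 74.2·(1/2)^(t/89.2) = 1810·(1/2)^(t/12.4).
Taking log₂: log₂(74.2/1810) = t·(1/89.2 − 1/12.4).
log₂(0.040994) = -4.6084; 1/89.2 − 1/12.4 = -0.069434.
t = -4.6084 / -0.069434 ≈ 66.371 hours.

66.4 hours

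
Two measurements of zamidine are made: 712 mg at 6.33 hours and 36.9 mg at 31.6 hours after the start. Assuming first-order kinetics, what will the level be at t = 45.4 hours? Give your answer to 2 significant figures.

Over Δt = 31.6 − 6.33 = 25.27 hours, the level fell by a factor of 712/36.9 ≈ 19.295.
n = log₂(19.295) ≈ 4.2702 half-lives, so t½ = 25.27/4.2702 ≈ 5.9178 hours.
From t = 31.6 to t = 45.4: 36.9 × (1/2)^((45.4−31.6)/5.9178) ≈ 7.3289 mg.

7.3 mg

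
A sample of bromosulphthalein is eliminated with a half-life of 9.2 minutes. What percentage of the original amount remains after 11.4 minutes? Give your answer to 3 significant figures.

42.4%

n = 11.4/9.2 ≈ 1.2391 half-lives.
Fraction remaining = (1/2)^1.2391 ≈ 0.42363, i.e. 42.363%.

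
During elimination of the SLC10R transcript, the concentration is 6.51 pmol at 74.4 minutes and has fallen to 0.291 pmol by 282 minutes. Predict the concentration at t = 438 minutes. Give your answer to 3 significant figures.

0.0282 pmol

Over Δt = 282 − 74.4 = 207.6 minutes, the level fell by a factor of 6.51/0.291 ≈ 22.371.
n = log₂(22.371) ≈ 4.4836 half-lives, so t½ = 207.6/4.4836 ≈ 46.302 minutes.
From t = 282 to t = 438: 0.291 × (1/2)^((438−282)/46.302) ≈ 0.028163 pmol.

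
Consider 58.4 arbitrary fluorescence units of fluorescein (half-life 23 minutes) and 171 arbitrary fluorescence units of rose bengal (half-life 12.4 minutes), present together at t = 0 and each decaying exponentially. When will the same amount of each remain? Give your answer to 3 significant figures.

Set 58.4·(1/2)^(t/23) = 171·(1/2)^(t/12.4).
Taking log₂: log₂(58.4/171) = t·(1/23 − 1/12.4).
log₂(0.34152) = -1.55; 1/23 − 1/12.4 = -0.037167.
t = -1.55 / -0.037167 ≈ 41.703 minutes.

41.7 minutes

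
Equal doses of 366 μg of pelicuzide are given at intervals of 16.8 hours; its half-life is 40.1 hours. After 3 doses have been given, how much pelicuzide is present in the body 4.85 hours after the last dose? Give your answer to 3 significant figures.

777 μg

The 3 doses were given 38.45, 21.65, 4.85 hours ago.
Total = 366·(1/2)^(38.45/40.1) + 366·(1/2)^(21.65/40.1) + 366·(1/2)^(4.85/40.1)
      = 188.29 + 251.74 + 336.57 ≈ 776.6 μg.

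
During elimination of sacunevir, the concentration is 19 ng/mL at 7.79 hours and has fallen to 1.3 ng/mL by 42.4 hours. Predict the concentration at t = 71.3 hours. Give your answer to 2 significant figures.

Over Δt = 42.4 − 7.79 = 34.61 hours, the level fell by a factor of 19/1.3 ≈ 14.615.
n = log₂(14.615) ≈ 3.8694 half-lives, so t½ = 34.61/3.8694 ≈ 8.9445 hours.
From t = 42.4 to t = 71.3: 1.3 × (1/2)^((71.3−42.4)/8.9445) ≈ 0.13845 ng/mL.

0.14 ng/mL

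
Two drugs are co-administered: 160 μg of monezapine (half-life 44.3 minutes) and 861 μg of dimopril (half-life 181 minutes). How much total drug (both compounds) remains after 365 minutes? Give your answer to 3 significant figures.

monezapine: 160 × (1/2)^(365/44.3) = 160 × (1/2)^8.2393 ≈ 0.52948 μg.
dimopril: 861 × (1/2)^(365/181) = 861 × (1/2)^2.0166 ≈ 212.79 μg.
Total = 0.52948 + 212.79 ≈ 213.32 μg.

213 μg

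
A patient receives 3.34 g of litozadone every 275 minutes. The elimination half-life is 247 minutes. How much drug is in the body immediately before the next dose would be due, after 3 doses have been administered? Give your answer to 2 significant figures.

The 3 doses were given 825, 550, 275 minutes ago.
Total = 3.34·(1/2)^(825/247) + 3.34·(1/2)^(550/247) + 3.34·(1/2)^(275/247)
      = 0.32982 + 0.71357 + 1.5438 ≈ 2.5872 g.

2.6 g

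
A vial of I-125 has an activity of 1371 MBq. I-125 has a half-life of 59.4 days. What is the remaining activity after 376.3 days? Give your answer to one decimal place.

Number of half-lives: n = 376.3/59.4 ≈ 6.335.
Remaining = 1371 × (1/2)^6.335 = 1371 × 0.012387 ≈ 16.983 MBq.

17.0 MBq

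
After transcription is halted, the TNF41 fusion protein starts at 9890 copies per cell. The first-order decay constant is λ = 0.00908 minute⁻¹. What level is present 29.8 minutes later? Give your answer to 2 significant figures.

7500 copies per cell

t½ = ln 2 / λ = 0.69315 / 0.00908 ≈ 76.338 minutes.
Number of half-lives: n = 29.8/76.338 ≈ 0.39037.
Remaining = 9890 × (1/2)^0.39037 = 9890 × 0.76293 ≈ 7545.4 copies per cell.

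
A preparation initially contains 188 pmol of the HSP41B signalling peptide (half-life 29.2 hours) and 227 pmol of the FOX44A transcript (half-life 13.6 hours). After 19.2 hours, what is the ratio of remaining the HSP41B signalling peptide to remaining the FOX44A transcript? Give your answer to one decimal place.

1.4

HSP41B signalling peptide: 188 × (1/2)^(19.2/29.2) = 188 × (1/2)^0.65753 ≈ 119.18 pmol.
FOX44A transcript: 227 × (1/2)^(19.2/13.6) = 227 × (1/2)^1.4118 ≈ 85.318 pmol.
Ratio ≈ 119.18 / 85.318 ≈ 1.3969.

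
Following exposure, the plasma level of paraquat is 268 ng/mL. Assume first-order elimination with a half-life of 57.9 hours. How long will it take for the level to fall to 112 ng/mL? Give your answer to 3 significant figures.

72.9 hours

Fraction remaining = 112/268 ≈ 0.41791.
n = log₂(268/112) = ln(2.3929)/ln 2 ≈ 1.2587 half-lives.
t = n × t½ = 1.2587 × 57.9 ≈ 72.881 hours.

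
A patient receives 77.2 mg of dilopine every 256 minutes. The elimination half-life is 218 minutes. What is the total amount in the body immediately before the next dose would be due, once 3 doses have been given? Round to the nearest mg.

The 3 doses were given 768, 512, 256 minutes ago.
Total = 77.2·(1/2)^(768/218) + 77.2·(1/2)^(512/218) + 77.2·(1/2)^(256/218)
      = 6.716 + 15.157 + 34.207 ≈ 56.08 mg.

56 mg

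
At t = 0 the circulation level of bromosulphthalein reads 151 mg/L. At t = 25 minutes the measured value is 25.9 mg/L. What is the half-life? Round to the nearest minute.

A/A₀ = 25.9/151 ≈ 0.17152.
n = log₂(5.8301) ≈ 2.5435 half-lives elapsed in 25 minutes.
t½ = 25/2.5435 ≈ 9.8289 minutes.

10 minutes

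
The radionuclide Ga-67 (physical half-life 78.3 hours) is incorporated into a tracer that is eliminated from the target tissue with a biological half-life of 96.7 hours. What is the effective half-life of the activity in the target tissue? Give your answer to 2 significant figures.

43 hours

1/t_eff = 1/t_phys + 1/t_biol = 1/78.3 + 1/96.7 = 0.023113 per hour.
t_eff = 78.3 × 96.7 / (78.3 + 96.7) ≈ 43.266 hours.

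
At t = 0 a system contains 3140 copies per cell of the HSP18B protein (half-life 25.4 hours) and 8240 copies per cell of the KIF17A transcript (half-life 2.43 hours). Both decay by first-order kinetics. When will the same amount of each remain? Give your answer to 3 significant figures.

Set 3140·(1/2)^(t/25.4) = 8240·(1/2)^(t/2.43).
Taking log₂: log₂(3140/8240) = t·(1/25.4 − 1/2.43).
log₂(0.38107) = -1.3919; 1/25.4 − 1/2.43 = -0.37215.
t = -1.3919 / -0.37215 ≈ 3.7401 hours.

3.74 hours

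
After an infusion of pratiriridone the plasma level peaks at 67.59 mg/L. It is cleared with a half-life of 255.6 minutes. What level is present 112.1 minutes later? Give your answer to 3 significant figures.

49.9 mg/L

Number of half-lives: n = 112.1/255.6 ≈ 0.43858.
Remaining = 67.59 × (1/2)^0.43858 = 67.59 × 0.73786 ≈ 49.872 mg/L.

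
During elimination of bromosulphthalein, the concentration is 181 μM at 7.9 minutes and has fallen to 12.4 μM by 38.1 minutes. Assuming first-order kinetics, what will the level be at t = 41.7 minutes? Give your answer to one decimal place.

9.0 μM

Over Δt = 38.1 − 7.9 = 30.2 minutes, the level fell by a factor of 181/12.4 ≈ 14.597.
n = log₂(14.597) ≈ 3.8676 half-lives, so t½ = 30.2/3.8676 ≈ 7.8085 minutes.
From t = 38.1 to t = 41.7: 12.4 × (1/2)^((41.7−38.1)/7.8085) ≈ 9.0082 μM.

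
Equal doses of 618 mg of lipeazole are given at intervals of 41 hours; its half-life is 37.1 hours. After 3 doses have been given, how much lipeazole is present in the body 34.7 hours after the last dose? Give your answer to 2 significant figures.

540 mg

The 3 doses were given 116.7, 75.7, 34.7 hours ago.
Total = 618·(1/2)^(116.7/37.1) + 618·(1/2)^(75.7/37.1) + 618·(1/2)^(34.7/37.1)
      = 69.837 + 150.23 + 323.17 ≈ 543.24 mg.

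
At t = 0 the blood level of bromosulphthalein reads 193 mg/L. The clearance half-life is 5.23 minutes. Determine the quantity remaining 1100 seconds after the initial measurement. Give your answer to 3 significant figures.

Convert the elapsed time: 1100 seconds = 18.3333 minutes.
Number of half-lives: n = 18.3333/5.23 ≈ 3.5054.
Remaining = 193 × (1/2)^3.5054 = 193 × 0.088057 ≈ 16.995 mg/L.

17.0 mg/L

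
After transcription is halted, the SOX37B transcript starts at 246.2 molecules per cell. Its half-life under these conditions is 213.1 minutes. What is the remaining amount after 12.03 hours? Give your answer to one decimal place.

Convert the elapsed time: 12.03 hours = 721.8 minutes.
Number of half-lives: n = 721.8/213.1 ≈ 3.3871.
Remaining = 246.2 × (1/2)^3.3871 = 246.2 × 0.09558 ≈ 23.532 molecules per cell.

23.5 molecules per cell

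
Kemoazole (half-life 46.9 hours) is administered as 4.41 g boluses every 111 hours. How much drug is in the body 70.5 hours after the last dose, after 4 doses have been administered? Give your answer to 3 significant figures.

The 4 doses were given 403.5, 292.5, 181.5, 70.5 hours ago.
Total = 4.41·(1/2)^(403.5/46.9) + 4.41·(1/2)^(292.5/46.9) + 4.41·(1/2)^(181.5/46.9) + 4.41·(1/2)^(70.5/46.9)
      = 0.011338 + 0.058481 + 0.30163 + 1.5557 ≈ 1.9272 g.

1.93 g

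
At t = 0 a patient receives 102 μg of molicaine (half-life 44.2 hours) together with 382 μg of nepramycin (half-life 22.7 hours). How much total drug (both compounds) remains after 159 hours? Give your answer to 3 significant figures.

11.4 μg

molicaine: 102 × (1/2)^(159/44.2) = 102 × (1/2)^3.5973 ≈ 8.4277 μg.
nepramycin: 382 × (1/2)^(159/22.7) = 382 × (1/2)^7.0044 ≈ 2.9753 μg.
Total = 8.4277 + 2.9753 ≈ 11.403 μg.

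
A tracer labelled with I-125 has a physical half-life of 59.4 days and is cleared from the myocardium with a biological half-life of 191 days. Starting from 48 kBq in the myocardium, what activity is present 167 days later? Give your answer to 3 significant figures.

1/t_eff = 1/t_phys + 1/t_biol = 1/59.4 + 1/191 = 0.022071 per day.
t_eff = 59.4 × 191 / (59.4 + 191) ≈ 45.309 days.
Remaining = 48 × (1/2)^(167/45.309) = 48 × (1/2)^3.6858 ≈ 3.73 kBq.

3.73 kBq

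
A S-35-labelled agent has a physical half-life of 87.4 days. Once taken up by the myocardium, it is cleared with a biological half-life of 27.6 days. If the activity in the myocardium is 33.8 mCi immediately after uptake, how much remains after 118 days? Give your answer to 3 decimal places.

1/t_eff = 1/t_phys + 1/t_biol = 1/87.4 + 1/27.6 = 0.047674 per day.
t_eff = 87.4 × 27.6 / (87.4 + 27.6) ≈ 20.976 days.
Remaining = 33.8 × (1/2)^(118/20.976) = 33.8 × (1/2)^5.6255 ≈ 0.68467 mCi.

0.685 mCi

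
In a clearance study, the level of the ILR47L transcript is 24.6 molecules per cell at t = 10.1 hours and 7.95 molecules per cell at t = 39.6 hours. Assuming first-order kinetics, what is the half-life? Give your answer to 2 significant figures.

Over Δt = 39.6 − 10.1 = 29.5 hours, the level fell by a factor of 24.6/7.95 ≈ 3.0943.
n = log₂(3.0943) ≈ 1.6296 half-lives, so t½ = 29.5/1.6296 ≈ 18.102 hours.

18 hours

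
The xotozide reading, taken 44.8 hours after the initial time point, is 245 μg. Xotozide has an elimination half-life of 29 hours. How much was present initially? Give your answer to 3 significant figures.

Number of half-lives elapsed: n = 44.8/29 ≈ 1.5448.
A₀ = A × 2^n = 245 × 2^1.5448 = 245 × 2.9177 ≈ 714.83 μg.

715 μg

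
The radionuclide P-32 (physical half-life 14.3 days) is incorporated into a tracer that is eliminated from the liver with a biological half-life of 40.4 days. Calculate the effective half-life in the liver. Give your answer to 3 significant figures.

1/t_eff = 1/t_phys + 1/t_biol = 1/14.3 + 1/40.4 = 0.094683 per day.
t_eff = 14.3 × 40.4 / (14.3 + 40.4) ≈ 10.562 days.

10.6 days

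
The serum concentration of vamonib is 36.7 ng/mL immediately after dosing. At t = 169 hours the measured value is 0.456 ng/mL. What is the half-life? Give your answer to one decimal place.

A/A₀ = 0.456/36.7 ≈ 0.012425.
n = log₂(80.482) ≈ 6.3306 half-lives elapsed in 169 hours.
t½ = 169/6.3306 ≈ 26.696 hours.

26.7 hours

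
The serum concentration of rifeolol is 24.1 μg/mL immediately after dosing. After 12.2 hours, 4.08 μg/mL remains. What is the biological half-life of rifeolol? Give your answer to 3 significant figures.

A/A₀ = 4.08/24.1 ≈ 0.16929.
n = log₂(5.9069) ≈ 2.5624 half-lives elapsed in 12.2 hours.
t½ = 12.2/2.5624 ≈ 4.7612 hours.

4.76 hours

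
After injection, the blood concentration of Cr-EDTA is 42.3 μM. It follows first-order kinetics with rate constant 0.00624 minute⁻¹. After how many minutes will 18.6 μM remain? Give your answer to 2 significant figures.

t½ = ln 2 / λ = 0.69315 / 0.00624 ≈ 111.08 minutes.
Fraction remaining = 18.6/42.3 ≈ 0.43972.
n = log₂(42.3/18.6) = ln(2.2742)/ln 2 ≈ 1.1854 half-lives.
t = n × t½ = 1.1854 × 111.08 ≈ 131.67 minutes.

130 minutes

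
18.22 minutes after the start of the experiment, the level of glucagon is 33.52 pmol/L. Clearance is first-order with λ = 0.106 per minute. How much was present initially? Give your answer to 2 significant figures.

230 pmol/L

t½ = ln 2 / λ = 0.69315 / 0.106 ≈ 6.5391 minutes.
Number of half-lives elapsed: n = 18.22/6.5391 ≈ 2.7863.
A₀ = A × 2^n = 33.52 × 2^2.7863 = 33.52 × 6.8986 ≈ 231.24 pmol/L.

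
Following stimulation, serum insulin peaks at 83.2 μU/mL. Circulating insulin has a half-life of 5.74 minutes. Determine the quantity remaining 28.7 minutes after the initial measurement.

Elapsed time is 5 half-lives (28.7/5.74).
Each half-life halves the amount: 83.2 × (1/2)^5 = 83.2/32 = 2.6 μU/mL.

2.6 μU/mL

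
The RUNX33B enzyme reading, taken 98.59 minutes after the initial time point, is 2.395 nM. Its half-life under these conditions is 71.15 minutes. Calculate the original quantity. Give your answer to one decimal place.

6.3 nM

Number of half-lives elapsed: n = 98.59/71.15 ≈ 1.3857.
A₀ = A × 2^n = 2.395 × 2^1.3857 = 2.395 × 2.6129 ≈ 6.2579 nM.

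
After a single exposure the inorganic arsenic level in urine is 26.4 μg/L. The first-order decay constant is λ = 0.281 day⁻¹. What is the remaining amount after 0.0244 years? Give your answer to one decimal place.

2.2 μg/L

t½ = ln 2 / λ = 0.69315 / 0.281 ≈ 2.4667 days.
Convert the elapsed time: 0.0244 years = 8.906 days.
Number of half-lives: n = 8.906/2.4667 ≈ 3.6105.
Remaining = 26.4 × (1/2)^3.6105 = 26.4 × 0.081873 ≈ 2.1614 μg/L.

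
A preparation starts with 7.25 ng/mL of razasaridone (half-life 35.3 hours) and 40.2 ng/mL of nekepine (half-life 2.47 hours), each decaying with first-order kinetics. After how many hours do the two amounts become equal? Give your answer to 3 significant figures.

Set 7.25·(1/2)^(t/35.3) = 40.2·(1/2)^(t/2.47).
Taking log₂: log₂(7.25/40.2) = t·(1/35.3 − 1/2.47).
log₂(0.18035) = -2.4711; 1/35.3 − 1/2.47 = -0.37653.
t = -2.4711 / -0.37653 ≈ 6.5629 hours.

6.56 hours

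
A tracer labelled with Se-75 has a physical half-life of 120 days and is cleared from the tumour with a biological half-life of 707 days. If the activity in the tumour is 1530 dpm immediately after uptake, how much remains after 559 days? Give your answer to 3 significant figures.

1/t_eff = 1/t_phys + 1/t_biol = 1/120 + 1/707 = 0.0097478 per day.
t_eff = 120 × 707 / (120 + 707) ≈ 102.59 days.
Remaining = 1530 × (1/2)^(559/102.59) = 1530 × (1/2)^5.449 ≈ 35.025 dpm.

35.0 dpm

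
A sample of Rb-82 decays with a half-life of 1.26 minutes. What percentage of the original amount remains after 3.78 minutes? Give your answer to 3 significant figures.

n = 3.78/1.26 ≈ 3 half-lives.
Fraction remaining = (1/2)^3 ≈ 0.125, i.e. 12.5%.

12.5%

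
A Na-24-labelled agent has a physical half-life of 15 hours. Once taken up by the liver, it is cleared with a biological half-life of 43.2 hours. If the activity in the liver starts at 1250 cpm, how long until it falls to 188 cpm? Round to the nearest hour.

1/t_eff = 1/t_phys + 1/t_biol = 1/15 + 1/43.2 = 0.089815 per hour.
t_eff = 15 × 43.2 / (15 + 43.2) ≈ 11.134 hours.
n = log₂(1250/188) ≈ 2.7331; t = 2.7331 × 11.134 ≈ 30.431 hours.

30 hours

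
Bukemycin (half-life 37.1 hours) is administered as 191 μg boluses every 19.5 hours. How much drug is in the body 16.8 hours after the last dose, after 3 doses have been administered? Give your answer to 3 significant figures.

304 μg

The 3 doses were given 55.8, 36.3, 16.8 hours ago.
Total = 191·(1/2)^(55.8/37.1) + 191·(1/2)^(36.3/37.1) + 191·(1/2)^(16.8/37.1)
      = 67.34 + 96.938 + 139.55 ≈ 303.82 μg.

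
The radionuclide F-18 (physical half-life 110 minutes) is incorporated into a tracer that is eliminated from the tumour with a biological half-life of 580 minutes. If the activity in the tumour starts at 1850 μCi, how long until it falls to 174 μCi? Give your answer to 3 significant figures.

1/t_eff = 1/t_phys + 1/t_biol = 1/110 + 1/580 = 0.010815 per minute.
t_eff = 110 × 580 / (110 + 580) ≈ 92.464 minutes.
n = log₂(1850/174) ≈ 3.4104; t = 3.4104 × 92.464 ≈ 315.34 minutes.

315 minutes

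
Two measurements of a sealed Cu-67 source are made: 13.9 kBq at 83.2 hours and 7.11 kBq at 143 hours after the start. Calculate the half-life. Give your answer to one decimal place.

Over Δt = 143 − 83.2 = 59.8 hours, the level fell by a factor of 13.9/7.11 ≈ 1.955.
n = log₂(1.955) ≈ 0.96716 half-lives, so t½ = 59.8/0.96716 ≈ 61.83 hours.

61.8 hours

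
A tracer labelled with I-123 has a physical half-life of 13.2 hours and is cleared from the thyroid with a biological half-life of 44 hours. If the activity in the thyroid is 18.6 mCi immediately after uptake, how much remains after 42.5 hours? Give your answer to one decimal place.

1/t_eff = 1/t_phys + 1/t_biol = 1/13.2 + 1/44 = 0.098485 per hour.
t_eff = 13.2 × 44 / (13.2 + 44) ≈ 10.154 hours.
Remaining = 18.6 × (1/2)^(42.5/10.154) = 18.6 × (1/2)^4.1856 ≈ 1.0222 mCi.

1.0 mCi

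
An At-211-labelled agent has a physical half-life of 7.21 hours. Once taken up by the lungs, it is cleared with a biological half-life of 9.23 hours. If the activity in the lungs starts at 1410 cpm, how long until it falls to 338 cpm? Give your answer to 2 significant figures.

8.3 hours

1/t_eff = 1/t_phys + 1/t_biol = 1/7.21 + 1/9.23 = 0.24704 per hour.
t_eff = 7.21 × 9.23 / (7.21 + 9.23) ≈ 4.048 hours.
n = log₂(1410/338) ≈ 2.0606; t = 2.0606 × 4.048 ≈ 8.3412 hours.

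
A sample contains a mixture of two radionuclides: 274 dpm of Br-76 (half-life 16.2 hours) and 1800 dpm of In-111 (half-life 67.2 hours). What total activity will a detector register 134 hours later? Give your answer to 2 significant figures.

450 dpm

Br-76: 274 × (1/2)^(134/16.2) = 274 × (1/2)^8.2716 ≈ 0.88664 dpm.
In-111: 1800 × (1/2)^(134/67.2) = 1800 × (1/2)^1.994 ≈ 451.86 dpm.
Total = 0.88664 + 451.86 ≈ 452.75 dpm.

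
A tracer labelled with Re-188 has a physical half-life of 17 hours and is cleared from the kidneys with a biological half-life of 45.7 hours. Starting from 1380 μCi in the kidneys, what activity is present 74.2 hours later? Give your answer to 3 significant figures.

1/t_eff = 1/t_phys + 1/t_biol = 1/17 + 1/45.7 = 0.080705 per hour.
t_eff = 17 × 45.7 / (17 + 45.7) ≈ 12.391 hours.
Remaining = 1380 × (1/2)^(74.2/12.391) = 1380 × (1/2)^5.9883 ≈ 21.738 μCi.

21.7 μCi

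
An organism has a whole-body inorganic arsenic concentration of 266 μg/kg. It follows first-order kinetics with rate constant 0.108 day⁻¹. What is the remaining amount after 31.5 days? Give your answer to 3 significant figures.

8.86 μg/kg

t½ = ln 2 / λ = 0.69315 / 0.108 ≈ 6.418 days.
Number of half-lives: n = 31.5/6.418 ≈ 4.908.
Remaining = 266 × (1/2)^4.908 = 266 × 0.033307 ≈ 8.8596 μg/kg.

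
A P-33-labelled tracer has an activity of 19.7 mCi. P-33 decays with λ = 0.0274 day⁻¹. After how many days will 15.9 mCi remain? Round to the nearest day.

t½ = ln 2 / λ = 0.69315 / 0.0274 ≈ 25.297 days.
Fraction remaining = 15.9/19.7 ≈ 0.80711.
n = log₂(19.7/15.9) = ln(1.239)/ln 2 ≈ 0.30917 half-lives.
t = n × t½ = 0.30917 × 25.297 ≈ 7.8212 days.

8 days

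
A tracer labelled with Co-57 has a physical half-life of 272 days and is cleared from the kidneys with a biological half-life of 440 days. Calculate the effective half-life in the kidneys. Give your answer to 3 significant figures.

1/t_eff = 1/t_phys + 1/t_biol = 1/272 + 1/440 = 0.0059492 per day.
t_eff = 272 × 440 / (272 + 440) ≈ 168.09 days.

168 days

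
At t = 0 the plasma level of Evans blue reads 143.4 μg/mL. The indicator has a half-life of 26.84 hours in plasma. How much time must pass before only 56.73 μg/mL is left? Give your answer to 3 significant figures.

Fraction remaining = 56.73/143.4 ≈ 0.39561.
n = log₂(143.4/56.73) = ln(2.5278)/ln 2 ≈ 1.3379 half-lives.
t = n × t½ = 1.3379 × 26.84 ≈ 35.908 hours.

35.9 hours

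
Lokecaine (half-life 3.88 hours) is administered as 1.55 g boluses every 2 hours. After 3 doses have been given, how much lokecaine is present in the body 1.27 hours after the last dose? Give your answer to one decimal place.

The 3 doses were given 5.27, 3.27, 1.27 hours ago.
Total = 1.55·(1/2)^(5.27/3.88) + 1.55·(1/2)^(3.27/3.88) + 1.55·(1/2)^(1.27/3.88)
      = 0.60459 + 0.86423 + 1.2354 ≈ 2.7042 g.

2.7 g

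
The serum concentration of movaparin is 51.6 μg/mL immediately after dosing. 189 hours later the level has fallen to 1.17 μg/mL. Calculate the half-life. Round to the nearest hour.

A/A₀ = 1.17/51.6 ≈ 0.022674.
n = log₂(44.103) ≈ 5.4628 half-lives elapsed in 189 hours.
t½ = 189/5.4628 ≈ 34.598 hours.

35 hours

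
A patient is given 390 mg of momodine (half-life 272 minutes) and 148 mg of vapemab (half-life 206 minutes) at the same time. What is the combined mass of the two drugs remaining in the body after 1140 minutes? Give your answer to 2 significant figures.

25 mg

momodine: 390 × (1/2)^(1140/272) = 390 × (1/2)^4.1912 ≈ 21.35 mg.
vapemab: 148 × (1/2)^(1140/206) = 148 × (1/2)^5.534 ≈ 3.1942 mg.
Total = 21.35 + 3.1942 ≈ 24.544 mg.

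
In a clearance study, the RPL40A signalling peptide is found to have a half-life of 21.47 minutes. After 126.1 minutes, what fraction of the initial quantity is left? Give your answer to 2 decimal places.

n = 126.1/21.47 ≈ 5.8733 half-lives.
Fraction remaining = (1/2)^5.8733 ≈ 0.017059.

0.02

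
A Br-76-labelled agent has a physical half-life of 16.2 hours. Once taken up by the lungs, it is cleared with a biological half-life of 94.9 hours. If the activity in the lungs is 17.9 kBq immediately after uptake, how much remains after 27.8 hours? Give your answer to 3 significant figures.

1/t_eff = 1/t_phys + 1/t_biol = 1/16.2 + 1/94.9 = 0.072266 per hour.
t_eff = 16.2 × 94.9 / (16.2 + 94.9) ≈ 13.838 hours.
Remaining = 17.9 × (1/2)^(27.8/13.838) = 17.9 × (1/2)^2.009 ≈ 4.4472 kBq.

4.45 kBq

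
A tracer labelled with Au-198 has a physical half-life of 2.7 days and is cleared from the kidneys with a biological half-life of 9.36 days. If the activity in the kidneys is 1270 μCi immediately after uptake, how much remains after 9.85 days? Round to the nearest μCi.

49 μCi

1/t_eff = 1/t_phys + 1/t_biol = 1/2.7 + 1/9.36 = 0.47721 per day.
t_eff = 2.7 × 9.36 / (2.7 + 9.36) ≈ 2.0955 days.
Remaining = 1270 × (1/2)^(9.85/2.0955) = 1270 × (1/2)^4.7005 ≈ 48.844 μCi.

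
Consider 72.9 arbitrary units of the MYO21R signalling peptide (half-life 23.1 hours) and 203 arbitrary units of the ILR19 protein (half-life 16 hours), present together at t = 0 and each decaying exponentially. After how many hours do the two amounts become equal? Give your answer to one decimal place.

Set 72.9·(1/2)^(t/23.1) = 203·(1/2)^(t/16).
Taking log₂: log₂(72.9/203) = t·(1/23.1 − 1/16).
log₂(0.35911) = -1.4775; 1/23.1 − 1/16 = -0.01921.
t = -1.4775 / -0.01921 ≈ 76.913 hours.

76.9 hours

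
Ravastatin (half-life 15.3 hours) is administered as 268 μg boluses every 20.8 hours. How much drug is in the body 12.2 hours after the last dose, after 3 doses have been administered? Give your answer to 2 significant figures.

240 μg

The 3 doses were given 53.8, 33, 12.2 hours ago.
Total = 268·(1/2)^(53.8/15.3) + 268·(1/2)^(33/15.3) + 268·(1/2)^(12.2/15.3)
      = 23.421 + 60.097 + 154.2 ≈ 237.72 μg.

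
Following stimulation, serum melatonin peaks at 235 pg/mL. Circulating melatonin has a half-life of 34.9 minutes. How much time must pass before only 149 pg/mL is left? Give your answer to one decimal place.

Fraction remaining = 149/235 ≈ 0.63404.
n = log₂(235/149) = ln(1.5772)/ln 2 ≈ 0.65735 half-lives.
t = n × t½ = 0.65735 × 34.9 ≈ 22.941 minutes.

22.9 minutes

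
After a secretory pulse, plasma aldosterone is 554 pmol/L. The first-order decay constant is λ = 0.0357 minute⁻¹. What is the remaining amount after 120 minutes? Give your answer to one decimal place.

t½ = ln 2 / λ = 0.69315 / 0.0357 ≈ 19.416 minutes.
Number of half-lives: n = 120/19.416 ≈ 6.1805.
Remaining = 554 × (1/2)^6.1805 = 554 × 0.013787 ≈ 7.6382 pmol/L.

7.6 pmol/L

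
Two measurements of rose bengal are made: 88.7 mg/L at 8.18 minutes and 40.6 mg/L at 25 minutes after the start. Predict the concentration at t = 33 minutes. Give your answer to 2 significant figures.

28 mg/L

Over Δt = 25 − 8.18 = 16.82 minutes, the level fell by a factor of 88.7/40.6 ≈ 2.1847.
n = log₂(2.1847) ≈ 1.1275 half-lives, so t½ = 16.82/1.1275 ≈ 14.919 minutes.
From t = 25 to t = 33: 40.6 × (1/2)^((33−25)/14.919) ≈ 27.996 mg/L.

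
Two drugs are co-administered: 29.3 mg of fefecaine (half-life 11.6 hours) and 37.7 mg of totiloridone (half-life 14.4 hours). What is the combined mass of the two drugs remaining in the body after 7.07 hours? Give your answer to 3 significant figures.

fefecaine: 29.3 × (1/2)^(7.07/11.6) = 29.3 × (1/2)^0.60948 ≈ 19.204 mg.
totiloridone: 37.7 × (1/2)^(7.07/14.4) = 37.7 × (1/2)^0.49097 ≈ 26.825 mg.
Total = 19.204 + 26.825 ≈ 46.029 mg.

46.0 mg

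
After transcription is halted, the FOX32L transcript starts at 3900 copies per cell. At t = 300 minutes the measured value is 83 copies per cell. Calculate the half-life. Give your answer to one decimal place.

54.0 minutes

A/A₀ = 83/3900 ≈ 0.021282.
n = log₂(46.988) ≈ 5.5542 half-lives elapsed in 300 minutes.
t½ = 300/5.5542 ≈ 54.013 minutes.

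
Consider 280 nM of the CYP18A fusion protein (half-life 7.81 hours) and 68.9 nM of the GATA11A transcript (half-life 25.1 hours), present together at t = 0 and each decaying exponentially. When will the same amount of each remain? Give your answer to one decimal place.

22.9 hours

Set 280·(1/2)^(t/7.81) = 68.9·(1/2)^(t/25.1).
Taking log₂: log₂(280/68.9) = t·(1/7.81 − 1/25.1).
log₂(4.0639) = 2.0229; 1/7.81 − 1/25.1 = 0.0882.
t = 2.0229 / 0.0882 ≈ 22.935 hours.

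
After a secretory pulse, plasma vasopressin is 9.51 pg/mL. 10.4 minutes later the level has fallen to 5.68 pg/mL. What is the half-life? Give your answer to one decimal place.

14.0 minutes

A/A₀ = 5.68/9.51 ≈ 0.59727.
n = log₂(1.6743) ≈ 0.74355 half-lives elapsed in 10.4 minutes.
t½ = 10.4/0.74355 ≈ 13.987 minutes.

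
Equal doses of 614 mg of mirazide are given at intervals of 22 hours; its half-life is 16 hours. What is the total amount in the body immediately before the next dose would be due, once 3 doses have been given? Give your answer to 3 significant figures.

363 mg

The 3 doses were given 66, 44, 22 hours ago.
Total = 614·(1/2)^(66/16) + 614·(1/2)^(44/16) + 614·(1/2)^(22/16)
      = 35.19 + 91.272 + 236.73 ≈ 363.19 mg.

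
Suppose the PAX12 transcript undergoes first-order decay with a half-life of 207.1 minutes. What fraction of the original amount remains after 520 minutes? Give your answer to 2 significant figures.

n = 520/207.1 ≈ 2.5109 half-lives.
Fraction remaining = (1/2)^2.5109 ≈ 0.17545.

0.18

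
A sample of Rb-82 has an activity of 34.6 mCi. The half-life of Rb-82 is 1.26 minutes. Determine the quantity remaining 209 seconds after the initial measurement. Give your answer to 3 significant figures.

Convert the elapsed time: 209 seconds = 3.48333 minutes.
Number of half-lives: n = 3.48333/1.26 ≈ 2.7646.
Remaining = 34.6 × (1/2)^2.7646 = 34.6 × 0.14716 ≈ 5.0917 mCi.

5.09 mCi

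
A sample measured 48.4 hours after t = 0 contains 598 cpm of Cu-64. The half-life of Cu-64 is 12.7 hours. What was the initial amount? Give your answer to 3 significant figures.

8390 cpm

Number of half-lives elapsed: n = 48.4/12.7 ≈ 3.811.
A₀ = A × 2^n = 598 × 2^3.811 = 598 × 14.036 ≈ 8393.3 cpm.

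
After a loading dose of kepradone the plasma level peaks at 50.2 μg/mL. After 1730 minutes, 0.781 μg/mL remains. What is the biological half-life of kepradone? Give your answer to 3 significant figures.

A/A₀ = 0.781/50.2 ≈ 0.015558.
n = log₂(64.277) ≈ 6.0062 half-lives elapsed in 1730 minutes.
t½ = 1730/6.0062 ≈ 288.03 minutes.

288 minutes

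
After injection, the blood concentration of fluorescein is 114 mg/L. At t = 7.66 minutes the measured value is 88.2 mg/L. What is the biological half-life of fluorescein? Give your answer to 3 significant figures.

A/A₀ = 88.2/114 ≈ 0.77368.
n = log₂(1.2925) ≈ 0.37018 half-lives elapsed in 7.66 minutes.
t½ = 7.66/0.37018 ≈ 20.692 minutes.

20.7 minutes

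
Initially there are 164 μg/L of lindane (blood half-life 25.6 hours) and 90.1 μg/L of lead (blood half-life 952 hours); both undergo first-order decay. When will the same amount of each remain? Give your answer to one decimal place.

Set 164·(1/2)^(t/25.6) = 90.1·(1/2)^(t/952).
Taking log₂: log₂(164/90.1) = t·(1/25.6 − 1/952).
log₂(1.8202) = 0.8641; 1/25.6 − 1/952 = 0.038012.
t = 0.8641 / 0.038012 ≈ 22.732 hours.

22.7 hours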